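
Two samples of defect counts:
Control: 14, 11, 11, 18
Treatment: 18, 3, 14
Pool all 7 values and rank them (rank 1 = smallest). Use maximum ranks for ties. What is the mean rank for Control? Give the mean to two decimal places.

Sorted (ascending): 3, 11, 11, 14, 14, 18, 18
The 2 values of 11 occupy positions 2–3 → each gets rank 3.
The 2 values of 14 occupy positions 4–5 → each gets rank 5.
The 2 values of 18 occupy positions 6–7 → each gets rank 7.
Control values → pooled ranks: 14→5, 11→3, 11→3, 18→7
Mean rank = (5 + 3 + 3 + 7) / 4 = 4.50

4.50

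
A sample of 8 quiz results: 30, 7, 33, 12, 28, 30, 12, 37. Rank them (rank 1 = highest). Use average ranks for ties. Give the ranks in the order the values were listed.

Sorted (descending): 37, 33, 30, 30, 28, 12, 12, 7
The 2 values of 30 occupy positions 3–4 → average rank (3+4)/2 = 3.5.
The 2 values of 12 occupy positions 6–7 → average rank (6+7)/2 = 6.5.

3.5, 8, 2, 6.5, 5, 3.5, 6.5, 1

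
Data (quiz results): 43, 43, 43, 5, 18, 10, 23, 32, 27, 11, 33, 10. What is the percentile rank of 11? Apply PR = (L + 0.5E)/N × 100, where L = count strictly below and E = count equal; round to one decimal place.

29.2

N = 12.
Strictly below 11: 3. Equal to 11: 1.
PR = (3 + 0.5·1)/12 × 100 = 29.2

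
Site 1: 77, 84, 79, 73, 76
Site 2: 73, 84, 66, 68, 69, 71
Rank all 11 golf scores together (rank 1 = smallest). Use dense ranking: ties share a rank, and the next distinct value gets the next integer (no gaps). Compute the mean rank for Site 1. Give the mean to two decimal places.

7.00

Sorted (ascending): 66, 68, 69, 71, 73, 73, 76, 77, 79, 84, 84
The 2 values of 73 share dense rank 5.
The 2 values of 84 share dense rank 9.
Remaining distinct values take the next consecutive integers.
Site 1 values → pooled ranks: 77→7, 84→9, 79→8, 73→5, 76→6
Mean rank = (7 + 9 + 8 + 5 + 6) / 5 = 7.00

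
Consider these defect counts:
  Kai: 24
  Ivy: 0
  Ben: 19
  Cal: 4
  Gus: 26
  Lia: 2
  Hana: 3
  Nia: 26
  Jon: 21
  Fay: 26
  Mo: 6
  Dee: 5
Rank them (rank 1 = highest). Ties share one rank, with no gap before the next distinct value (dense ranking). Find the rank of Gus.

Sorted (descending): 26, 26, 26, 24, 21, 19, 6, 5, 4, 3, 2, 0
The 3 values of 26 share dense rank 1.
Remaining distinct values take the next consecutive integers.
Gus has value 26 → rank 1.

1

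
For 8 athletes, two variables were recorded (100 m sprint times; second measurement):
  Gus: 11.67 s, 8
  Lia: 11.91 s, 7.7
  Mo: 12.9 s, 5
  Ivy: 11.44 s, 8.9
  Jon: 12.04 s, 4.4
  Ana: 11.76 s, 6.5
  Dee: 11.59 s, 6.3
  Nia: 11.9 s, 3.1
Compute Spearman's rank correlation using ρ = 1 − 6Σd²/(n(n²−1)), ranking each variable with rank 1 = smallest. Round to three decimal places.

-0.619

Ranks of variable 1: 3, 6, 8, 1, 7, 4, 2, 5
Ranks of variable 2: 7, 6, 3, 8, 2, 5, 4, 1
d = r₁ − r₂: -4, 0, 5, -7, 5, -1, -2, 4
d²: 16, 0, 25, 49, 25, 1, 4, 16; Σd² = 136
ρ = 1 − 6·136/(8·63) = 1 − 816/504 = -0.619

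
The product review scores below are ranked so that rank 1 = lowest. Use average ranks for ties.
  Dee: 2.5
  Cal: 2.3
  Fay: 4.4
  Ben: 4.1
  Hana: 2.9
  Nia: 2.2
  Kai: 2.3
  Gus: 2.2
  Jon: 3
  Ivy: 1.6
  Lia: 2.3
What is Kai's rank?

Sorted (ascending): 1.6, 2.2, 2.2, 2.3, 2.3, 2.3, 2.5, 2.9, 3, 4.1, 4.4
The 2 values of 2.2 occupy positions 2–3 → average rank (2+3)/2 = 2.5.
The 3 values of 2.3 occupy positions 4–6 → average rank 5.
Kai has value 2.3 → rank 5.

5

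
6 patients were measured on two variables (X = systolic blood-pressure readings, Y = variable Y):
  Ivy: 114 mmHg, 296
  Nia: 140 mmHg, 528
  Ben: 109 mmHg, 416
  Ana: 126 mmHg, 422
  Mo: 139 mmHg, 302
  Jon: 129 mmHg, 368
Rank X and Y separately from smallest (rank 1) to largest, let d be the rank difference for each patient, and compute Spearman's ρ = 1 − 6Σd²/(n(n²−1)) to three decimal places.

Ranks of variable 1: 2, 6, 1, 3, 5, 4
Ranks of variable 2: 1, 6, 4, 5, 2, 3
d = r₁ − r₂: 1, 0, -3, -2, 3, 1
d²: 1, 0, 9, 4, 9, 1; Σd² = 24
ρ = 1 − 6·24/(6·35) = 1 − 144/210 = 0.314

0.314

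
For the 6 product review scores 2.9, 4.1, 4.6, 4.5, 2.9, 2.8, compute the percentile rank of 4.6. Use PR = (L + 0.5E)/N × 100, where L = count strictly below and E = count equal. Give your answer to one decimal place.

N = 6.
Strictly below 4.6: 5. Equal to 4.6: 1.
PR = (5 + 0.5·1)/6 × 100 = 91.7

91.7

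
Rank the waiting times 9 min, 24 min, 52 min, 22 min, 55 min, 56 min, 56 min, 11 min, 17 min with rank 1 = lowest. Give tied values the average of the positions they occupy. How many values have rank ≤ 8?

Sorted (ascending): 9, 11, 17, 22, 24, 52, 55, 56, 56
The 2 values of 56 occupy positions 8–9 → average rank (8+9)/2 = 8.5.
Ranks ≤ 8: {1, 2, 3, 4, 5, 6, 7} → 7 values.

7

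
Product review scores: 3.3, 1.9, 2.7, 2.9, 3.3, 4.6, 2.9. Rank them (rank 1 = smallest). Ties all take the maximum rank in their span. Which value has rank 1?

1.9

Sorted (ascending): 1.9, 2.7, 2.9, 2.9, 3.3, 3.3, 4.6
The 2 values of 2.9 occupy positions 3–4 → each gets rank 4.
The 2 values of 3.3 occupy positions 5–6 → each gets rank 6.
Rank 1 → value 1.9.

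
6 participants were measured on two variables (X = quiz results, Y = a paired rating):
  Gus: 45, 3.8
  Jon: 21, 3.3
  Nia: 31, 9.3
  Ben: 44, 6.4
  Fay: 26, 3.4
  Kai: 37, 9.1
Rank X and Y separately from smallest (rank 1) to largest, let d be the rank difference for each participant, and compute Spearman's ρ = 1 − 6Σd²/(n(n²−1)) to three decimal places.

Ranks of variable 1: 6, 1, 3, 5, 2, 4
Ranks of variable 2: 3, 1, 6, 4, 2, 5
d = r₁ − r₂: 3, 0, -3, 1, 0, -1
d²: 9, 0, 9, 1, 0, 1; Σd² = 20
ρ = 1 − 6·20/(6·35) = 1 − 120/210 = 0.429

0.429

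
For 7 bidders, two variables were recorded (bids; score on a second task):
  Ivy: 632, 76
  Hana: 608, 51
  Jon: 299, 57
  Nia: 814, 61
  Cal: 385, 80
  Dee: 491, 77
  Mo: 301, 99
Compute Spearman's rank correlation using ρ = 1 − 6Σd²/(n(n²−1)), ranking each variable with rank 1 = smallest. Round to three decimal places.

-0.286

Ranks of variable 1: 6, 5, 1, 7, 3, 4, 2
Ranks of variable 2: 4, 1, 2, 3, 6, 5, 7
d = r₁ − r₂: 2, 4, -1, 4, -3, -1, -5
d²: 4, 16, 1, 16, 9, 1, 25; Σd² = 72
ρ = 1 − 6·72/(7·48) = 1 − 432/336 = -0.286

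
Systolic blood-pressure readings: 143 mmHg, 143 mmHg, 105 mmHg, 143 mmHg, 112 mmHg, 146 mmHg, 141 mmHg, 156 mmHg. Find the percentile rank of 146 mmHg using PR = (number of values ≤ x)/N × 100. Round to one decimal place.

87.5

N = 8.
Strictly below 146: 6. Equal to 146: 1.
PR = 7/8 × 100 = 87.5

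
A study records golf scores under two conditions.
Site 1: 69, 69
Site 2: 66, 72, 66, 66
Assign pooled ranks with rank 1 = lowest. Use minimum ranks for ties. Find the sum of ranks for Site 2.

9

Sorted (ascending): 66, 66, 66, 69, 69, 72
The 3 values of 66 occupy positions 1–3 → each gets rank 1.
The 2 values of 69 occupy positions 4–5 → each gets rank 4.
Site 2 values → pooled ranks: 66→1, 72→6, 66→1, 66→1
Rank sum = 1 + 6 + 1 + 1 = 9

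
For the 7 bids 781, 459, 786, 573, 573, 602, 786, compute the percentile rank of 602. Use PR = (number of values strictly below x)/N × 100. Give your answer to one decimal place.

N = 7.
Strictly below 602: 3. Equal to 602: 1.
PR = 3/7 × 100 = 42.9

42.9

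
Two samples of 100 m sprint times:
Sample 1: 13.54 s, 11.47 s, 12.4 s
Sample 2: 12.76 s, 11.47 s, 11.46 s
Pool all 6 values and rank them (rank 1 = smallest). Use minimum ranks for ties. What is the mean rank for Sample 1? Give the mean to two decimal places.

Sorted (ascending): 11.46, 11.47, 11.47, 12.4, 12.76, 13.54
The 2 values of 11.47 occupy positions 2–3 → each gets rank 2.
Sample 1 values → pooled ranks: 13.54→6, 11.47→2, 12.4→4
Mean rank = (6 + 2 + 4) / 3 = 4.00

4.00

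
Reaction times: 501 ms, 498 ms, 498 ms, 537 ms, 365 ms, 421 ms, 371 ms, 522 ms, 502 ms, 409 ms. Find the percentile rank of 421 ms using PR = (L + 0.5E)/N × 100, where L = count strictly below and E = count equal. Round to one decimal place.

35.0

N = 10.
Strictly below 421: 3. Equal to 421: 1.
PR = (3 + 0.5·1)/10 × 100 = 35.0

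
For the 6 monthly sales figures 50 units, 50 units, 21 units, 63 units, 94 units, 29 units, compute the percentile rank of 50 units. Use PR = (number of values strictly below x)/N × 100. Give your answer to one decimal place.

N = 6.
Strictly below 50: 2. Equal to 50: 2.
PR = 2/6 × 100 = 33.3

33.3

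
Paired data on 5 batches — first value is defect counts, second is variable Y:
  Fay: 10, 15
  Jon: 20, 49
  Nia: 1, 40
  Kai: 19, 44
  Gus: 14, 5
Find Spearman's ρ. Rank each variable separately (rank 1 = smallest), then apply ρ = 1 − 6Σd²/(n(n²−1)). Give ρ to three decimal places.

0.600

Ranks of variable 1: 2, 5, 1, 4, 3
Ranks of variable 2: 2, 5, 3, 4, 1
d = r₁ − r₂: 0, 0, -2, 0, 2
d²: 0, 0, 4, 0, 4; Σd² = 8
ρ = 1 − 6·8/(5·24) = 1 − 48/120 = 0.600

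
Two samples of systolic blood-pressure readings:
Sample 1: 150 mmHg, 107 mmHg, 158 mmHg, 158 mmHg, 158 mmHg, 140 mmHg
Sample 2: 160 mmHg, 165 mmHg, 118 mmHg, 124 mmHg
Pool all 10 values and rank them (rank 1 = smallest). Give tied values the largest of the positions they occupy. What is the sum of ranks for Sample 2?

24

Sorted (ascending): 107, 118, 124, 140, 150, 158, 158, 158, 160, 165
The 3 values of 158 occupy positions 6–8 → each gets rank 8.
Sample 2 values → pooled ranks: 160→9, 165→10, 118→2, 124→3
Rank sum = 9 + 10 + 2 + 3 = 24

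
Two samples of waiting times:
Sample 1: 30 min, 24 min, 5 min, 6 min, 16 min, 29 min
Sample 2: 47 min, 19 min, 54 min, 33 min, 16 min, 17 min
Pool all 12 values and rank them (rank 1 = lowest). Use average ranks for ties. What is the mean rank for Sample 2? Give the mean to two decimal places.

7.92

Sorted (ascending): 5, 6, 16, 16, 17, 19, 24, 29, 30, 33, 47, 54
The 2 values of 16 occupy positions 3–4 → average rank (3+4)/2 = 3.5.
Sample 2 values → pooled ranks: 47→11, 19→6, 54→12, 33→10, 16→3.5, 17→5
Mean rank = (11 + 6 + 12 + 10 + 3.5 + 5) / 6 = 7.92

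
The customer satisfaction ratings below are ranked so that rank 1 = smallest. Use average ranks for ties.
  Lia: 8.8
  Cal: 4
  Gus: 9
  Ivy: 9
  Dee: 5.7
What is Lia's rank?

3

Sorted (ascending): 4, 5.7, 8.8, 9, 9
The 2 values of 9 occupy positions 4–5 → average rank (4+5)/2 = 4.5.
Lia has value 8.8 → rank 3.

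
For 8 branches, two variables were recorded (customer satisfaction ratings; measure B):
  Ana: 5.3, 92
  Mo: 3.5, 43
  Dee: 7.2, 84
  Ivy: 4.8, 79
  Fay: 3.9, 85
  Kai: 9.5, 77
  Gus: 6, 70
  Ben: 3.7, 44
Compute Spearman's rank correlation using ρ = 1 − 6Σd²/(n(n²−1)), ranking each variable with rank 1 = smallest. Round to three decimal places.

0.381

Ranks of variable 1: 5, 1, 7, 4, 3, 8, 6, 2
Ranks of variable 2: 8, 1, 6, 5, 7, 4, 3, 2
d = r₁ − r₂: -3, 0, 1, -1, -4, 4, 3, 0
d²: 9, 0, 1, 1, 16, 16, 9, 0; Σd² = 52
ρ = 1 − 6·52/(8·63) = 1 − 312/504 = 0.381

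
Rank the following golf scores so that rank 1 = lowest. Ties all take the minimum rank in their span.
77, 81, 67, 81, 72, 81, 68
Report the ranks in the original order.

Sorted (ascending): 67, 68, 72, 77, 81, 81, 81
The 3 values of 81 occupy positions 5–7 → each gets rank 5.

4, 5, 1, 5, 3, 5, 2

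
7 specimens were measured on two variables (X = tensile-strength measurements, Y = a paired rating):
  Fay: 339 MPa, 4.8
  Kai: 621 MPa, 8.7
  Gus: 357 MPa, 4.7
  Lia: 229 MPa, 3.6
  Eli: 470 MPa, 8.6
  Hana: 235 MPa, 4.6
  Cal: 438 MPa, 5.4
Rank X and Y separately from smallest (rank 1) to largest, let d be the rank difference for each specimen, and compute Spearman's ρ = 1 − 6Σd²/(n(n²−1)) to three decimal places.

0.964

Ranks of variable 1: 3, 7, 4, 1, 6, 2, 5
Ranks of variable 2: 4, 7, 3, 1, 6, 2, 5
d = r₁ − r₂: -1, 0, 1, 0, 0, 0, 0
d²: 1, 0, 1, 0, 0, 0, 0; Σd² = 2
ρ = 1 − 6·2/(7·48) = 1 − 12/336 = 0.964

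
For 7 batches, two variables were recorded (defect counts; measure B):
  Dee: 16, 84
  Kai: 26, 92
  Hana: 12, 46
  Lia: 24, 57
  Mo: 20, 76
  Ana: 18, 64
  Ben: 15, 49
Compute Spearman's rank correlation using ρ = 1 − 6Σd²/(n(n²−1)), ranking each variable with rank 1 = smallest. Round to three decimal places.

Ranks of variable 1: 3, 7, 1, 6, 5, 4, 2
Ranks of variable 2: 6, 7, 1, 3, 5, 4, 2
d = r₁ − r₂: -3, 0, 0, 3, 0, 0, 0
d²: 9, 0, 0, 9, 0, 0, 0; Σd² = 18
ρ = 1 − 6·18/(7·48) = 1 − 108/336 = 0.679

0.679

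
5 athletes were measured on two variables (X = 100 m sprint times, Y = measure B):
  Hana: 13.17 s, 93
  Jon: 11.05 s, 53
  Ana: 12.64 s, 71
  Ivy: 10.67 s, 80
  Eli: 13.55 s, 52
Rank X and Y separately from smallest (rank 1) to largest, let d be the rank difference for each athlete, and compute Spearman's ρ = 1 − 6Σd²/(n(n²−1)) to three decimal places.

Ranks of variable 1: 4, 2, 3, 1, 5
Ranks of variable 2: 5, 2, 3, 4, 1
d = r₁ − r₂: -1, 0, 0, -3, 4
d²: 1, 0, 0, 9, 16; Σd² = 26
ρ = 1 − 6·26/(5·24) = 1 − 156/120 = -0.300

-0.300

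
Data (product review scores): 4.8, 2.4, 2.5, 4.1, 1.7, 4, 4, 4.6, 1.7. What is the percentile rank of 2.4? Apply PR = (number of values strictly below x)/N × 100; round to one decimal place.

N = 9.
Strictly below 2.4: 2. Equal to 2.4: 1.
PR = 2/9 × 100 = 22.2

22.2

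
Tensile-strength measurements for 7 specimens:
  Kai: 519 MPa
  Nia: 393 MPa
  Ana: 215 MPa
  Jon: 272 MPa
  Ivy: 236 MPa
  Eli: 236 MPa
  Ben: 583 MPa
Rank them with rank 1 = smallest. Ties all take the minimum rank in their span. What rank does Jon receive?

Sorted (ascending): 215, 236, 236, 272, 393, 519, 583
The 2 values of 236 occupy positions 2–3 → each gets rank 2.
Jon has value 272 MPa → rank 4.

4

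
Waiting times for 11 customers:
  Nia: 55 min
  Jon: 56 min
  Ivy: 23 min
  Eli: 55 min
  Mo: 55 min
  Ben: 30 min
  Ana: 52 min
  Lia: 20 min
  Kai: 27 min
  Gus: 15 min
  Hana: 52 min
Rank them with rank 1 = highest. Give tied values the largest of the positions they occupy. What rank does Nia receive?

Sorted (descending): 56, 55, 55, 55, 52, 52, 30, 27, 23, 20, 15
The 3 values of 55 occupy positions 2–4 → each gets rank 4.
The 2 values of 52 occupy positions 5–6 → each gets rank 6.
Nia has value 55 min → rank 4.

4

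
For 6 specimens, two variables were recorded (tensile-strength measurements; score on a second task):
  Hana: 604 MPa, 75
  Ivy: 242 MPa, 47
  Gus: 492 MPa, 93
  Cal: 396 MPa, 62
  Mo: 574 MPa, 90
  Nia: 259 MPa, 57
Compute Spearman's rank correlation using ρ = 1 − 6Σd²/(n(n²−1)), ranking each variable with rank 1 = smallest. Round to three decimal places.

Ranks of variable 1: 6, 1, 4, 3, 5, 2
Ranks of variable 2: 4, 1, 6, 3, 5, 2
d = r₁ − r₂: 2, 0, -2, 0, 0, 0
d²: 4, 0, 4, 0, 0, 0; Σd² = 8
ρ = 1 − 6·8/(6·35) = 1 − 48/210 = 0.771

0.771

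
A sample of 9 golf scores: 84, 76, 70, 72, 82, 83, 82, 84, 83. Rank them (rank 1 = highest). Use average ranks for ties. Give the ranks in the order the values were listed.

1.5, 7, 9, 8, 5.5, 3.5, 5.5, 1.5, 3.5

Sorted (descending): 84, 84, 83, 83, 82, 82, 76, 72, 70
The 2 values of 84 occupy positions 1–2 → average rank (1+2)/2 = 1.5.
The 2 values of 83 occupy positions 3–4 → average rank (3+4)/2 = 3.5.
The 2 values of 82 occupy positions 5–6 → average rank (5+6)/2 = 5.5.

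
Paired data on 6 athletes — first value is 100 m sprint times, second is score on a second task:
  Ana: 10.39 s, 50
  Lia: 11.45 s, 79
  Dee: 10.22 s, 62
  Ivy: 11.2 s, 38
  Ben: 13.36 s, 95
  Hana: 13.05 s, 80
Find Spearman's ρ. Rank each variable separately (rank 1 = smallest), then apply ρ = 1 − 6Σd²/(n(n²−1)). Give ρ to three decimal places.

Ranks of variable 1: 2, 4, 1, 3, 6, 5
Ranks of variable 2: 2, 4, 3, 1, 6, 5
d = r₁ − r₂: 0, 0, -2, 2, 0, 0
d²: 0, 0, 4, 4, 0, 0; Σd² = 8
ρ = 1 − 6·8/(6·35) = 1 − 48/210 = 0.771

0.771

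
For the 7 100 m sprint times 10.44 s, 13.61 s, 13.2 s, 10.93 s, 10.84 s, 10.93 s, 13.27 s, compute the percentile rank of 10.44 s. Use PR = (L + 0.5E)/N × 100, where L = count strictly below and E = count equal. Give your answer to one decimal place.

7.1

N = 7.
Strictly below 10.44: 0. Equal to 10.44: 1.
PR = (0 + 0.5·1)/7 × 100 = 7.1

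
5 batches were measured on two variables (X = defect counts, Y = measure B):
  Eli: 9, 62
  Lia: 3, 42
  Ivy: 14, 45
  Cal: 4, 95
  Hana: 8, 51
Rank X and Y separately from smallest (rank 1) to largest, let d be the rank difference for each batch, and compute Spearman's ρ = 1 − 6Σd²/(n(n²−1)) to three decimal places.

Ranks of variable 1: 4, 1, 5, 2, 3
Ranks of variable 2: 4, 1, 2, 5, 3
d = r₁ − r₂: 0, 0, 3, -3, 0
d²: 0, 0, 9, 9, 0; Σd² = 18
ρ = 1 − 6·18/(5·24) = 1 − 108/120 = 0.100

0.100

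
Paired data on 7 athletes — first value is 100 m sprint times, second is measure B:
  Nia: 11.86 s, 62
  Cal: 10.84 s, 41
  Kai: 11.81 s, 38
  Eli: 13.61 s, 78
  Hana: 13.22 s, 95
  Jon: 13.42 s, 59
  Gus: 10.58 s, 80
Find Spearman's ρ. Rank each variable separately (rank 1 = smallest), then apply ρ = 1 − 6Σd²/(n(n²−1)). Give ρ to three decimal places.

Ranks of variable 1: 4, 2, 3, 7, 5, 6, 1
Ranks of variable 2: 4, 2, 1, 5, 7, 3, 6
d = r₁ − r₂: 0, 0, 2, 2, -2, 3, -5
d²: 0, 0, 4, 4, 4, 9, 25; Σd² = 46
ρ = 1 − 6·46/(7·48) = 1 − 276/336 = 0.179

0.179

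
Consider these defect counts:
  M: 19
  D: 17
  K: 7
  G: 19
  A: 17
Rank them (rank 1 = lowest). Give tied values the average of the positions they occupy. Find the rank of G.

4.5

Sorted (ascending): 7, 17, 17, 19, 19
The 2 values of 17 occupy positions 2–3 → average rank (2+3)/2 = 2.5.
The 2 values of 19 occupy positions 4–5 → average rank (4+5)/2 = 4.5.
G has value 19 → rank 4.5.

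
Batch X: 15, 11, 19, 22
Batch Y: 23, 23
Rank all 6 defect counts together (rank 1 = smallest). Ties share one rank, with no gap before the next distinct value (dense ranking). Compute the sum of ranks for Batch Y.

10

Sorted (ascending): 11, 15, 19, 22, 23, 23
The 2 values of 23 share dense rank 5.
Remaining distinct values take the next consecutive integers.
Batch Y values → pooled ranks: 23→5, 23→5
Rank sum = 5 + 5 = 10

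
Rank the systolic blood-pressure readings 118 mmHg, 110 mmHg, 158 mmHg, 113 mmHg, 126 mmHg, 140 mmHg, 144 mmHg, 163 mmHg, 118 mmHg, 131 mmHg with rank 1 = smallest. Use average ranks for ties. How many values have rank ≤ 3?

2

Sorted (ascending): 110, 113, 118, 118, 126, 131, 140, 144, 158, 163
The 2 values of 118 occupy positions 3–4 → average rank (3+4)/2 = 3.5.
Ranks ≤ 3: {1, 2} → 2 values.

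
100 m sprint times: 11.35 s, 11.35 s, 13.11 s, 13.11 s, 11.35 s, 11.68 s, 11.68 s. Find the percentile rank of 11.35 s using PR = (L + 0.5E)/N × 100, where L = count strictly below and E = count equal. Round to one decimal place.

N = 7.
Strictly below 11.35: 0. Equal to 11.35: 3.
PR = (0 + 0.5·3)/7 × 100 = 21.4

21.4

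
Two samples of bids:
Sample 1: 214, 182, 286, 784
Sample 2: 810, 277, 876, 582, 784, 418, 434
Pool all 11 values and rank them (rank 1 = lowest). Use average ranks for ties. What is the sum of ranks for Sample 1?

15.5

Sorted (ascending): 182, 214, 277, 286, 418, 434, 582, 784, 784, 810, 876
The 2 values of 784 occupy positions 8–9 → average rank (8+9)/2 = 8.5.
Sample 1 values → pooled ranks: 214→2, 182→1, 286→4, 784→8.5
Rank sum = 2 + 1 + 4 + 8.5 = 15.5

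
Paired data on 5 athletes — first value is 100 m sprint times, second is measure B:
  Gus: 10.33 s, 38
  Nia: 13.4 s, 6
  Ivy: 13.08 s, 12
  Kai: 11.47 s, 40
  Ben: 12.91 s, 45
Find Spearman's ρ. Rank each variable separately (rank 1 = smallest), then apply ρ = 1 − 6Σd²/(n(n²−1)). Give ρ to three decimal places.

-0.600

Ranks of variable 1: 1, 5, 4, 2, 3
Ranks of variable 2: 3, 1, 2, 4, 5
d = r₁ − r₂: -2, 4, 2, -2, -2
d²: 4, 16, 4, 4, 4; Σd² = 32
ρ = 1 − 6·32/(5·24) = 1 − 192/120 = -0.600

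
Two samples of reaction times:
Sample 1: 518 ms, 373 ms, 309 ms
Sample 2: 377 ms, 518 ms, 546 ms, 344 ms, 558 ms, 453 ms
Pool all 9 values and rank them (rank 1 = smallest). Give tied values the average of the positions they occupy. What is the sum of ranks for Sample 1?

10.5

Sorted (ascending): 309, 344, 373, 377, 453, 518, 518, 546, 558
The 2 values of 518 occupy positions 6–7 → average rank (6+7)/2 = 6.5.
Sample 1 values → pooled ranks: 518→6.5, 373→3, 309→1
Rank sum = 6.5 + 3 + 1 = 10.5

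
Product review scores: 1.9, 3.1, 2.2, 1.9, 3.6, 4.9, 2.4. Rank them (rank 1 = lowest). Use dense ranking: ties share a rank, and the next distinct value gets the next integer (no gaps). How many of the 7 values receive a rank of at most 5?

6

Sorted (ascending): 1.9, 1.9, 2.2, 2.4, 3.1, 3.6, 4.9
The 2 values of 1.9 share dense rank 1.
Remaining distinct values take the next consecutive integers.
Ranks ≤ 5: {1, 1, 2, 3, 4, 5} → 6 values.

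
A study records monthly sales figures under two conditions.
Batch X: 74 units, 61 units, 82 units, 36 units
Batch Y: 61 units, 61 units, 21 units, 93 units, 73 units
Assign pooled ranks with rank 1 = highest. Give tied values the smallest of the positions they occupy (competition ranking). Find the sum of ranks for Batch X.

Sorted (descending): 93, 82, 74, 73, 61, 61, 61, 36, 21
The 3 values of 61 occupy positions 5–7 → each gets rank 5.
Batch X values → pooled ranks: 74→3, 61→5, 82→2, 36→8
Rank sum = 3 + 5 + 2 + 8 = 18

18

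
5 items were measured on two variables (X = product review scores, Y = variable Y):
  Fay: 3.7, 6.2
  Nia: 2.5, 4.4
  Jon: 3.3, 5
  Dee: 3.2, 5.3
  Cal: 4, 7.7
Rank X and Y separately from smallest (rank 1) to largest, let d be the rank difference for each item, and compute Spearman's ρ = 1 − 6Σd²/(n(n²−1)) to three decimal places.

0.900

Ranks of variable 1: 4, 1, 3, 2, 5
Ranks of variable 2: 4, 1, 2, 3, 5
d = r₁ − r₂: 0, 0, 1, -1, 0
d²: 0, 0, 1, 1, 0; Σd² = 2
ρ = 1 − 6·2/(5·24) = 1 − 12/120 = 0.900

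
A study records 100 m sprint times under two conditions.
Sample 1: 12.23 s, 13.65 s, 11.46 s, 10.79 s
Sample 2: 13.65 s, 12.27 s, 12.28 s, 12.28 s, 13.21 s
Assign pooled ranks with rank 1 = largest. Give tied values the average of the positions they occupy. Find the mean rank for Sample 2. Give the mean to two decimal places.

3.90

Sorted (descending): 13.65, 13.65, 13.21, 12.28, 12.28, 12.27, 12.23, 11.46, 10.79
The 2 values of 13.65 occupy positions 1–2 → average rank (1+2)/2 = 1.5.
The 2 values of 12.28 occupy positions 4–5 → average rank (4+5)/2 = 4.5.
Sample 2 values → pooled ranks: 13.65→1.5, 12.27→6, 12.28→4.5, 12.28→4.5, 13.21→3
Mean rank = (1.5 + 6 + 4.5 + 4.5 + 3) / 5 = 3.90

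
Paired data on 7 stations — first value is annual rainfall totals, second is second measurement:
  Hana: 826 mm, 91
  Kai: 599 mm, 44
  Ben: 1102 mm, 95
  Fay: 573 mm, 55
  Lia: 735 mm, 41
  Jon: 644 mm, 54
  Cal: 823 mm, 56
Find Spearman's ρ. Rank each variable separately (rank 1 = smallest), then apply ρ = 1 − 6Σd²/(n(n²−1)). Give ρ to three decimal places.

Ranks of variable 1: 6, 2, 7, 1, 4, 3, 5
Ranks of variable 2: 6, 2, 7, 4, 1, 3, 5
d = r₁ − r₂: 0, 0, 0, -3, 3, 0, 0
d²: 0, 0, 0, 9, 9, 0, 0; Σd² = 18
ρ = 1 − 6·18/(7·48) = 1 − 108/336 = 0.679

0.679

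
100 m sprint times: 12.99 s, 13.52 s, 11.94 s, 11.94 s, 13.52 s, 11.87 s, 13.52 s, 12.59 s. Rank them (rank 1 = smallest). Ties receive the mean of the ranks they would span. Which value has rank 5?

12.99

Sorted (ascending): 11.87, 11.94, 11.94, 12.59, 12.99, 13.52, 13.52, 13.52
The 2 values of 11.94 occupy positions 2–3 → average rank (2+3)/2 = 2.5.
The 3 values of 13.52 occupy positions 6–8 → average rank 7.
Rank 5 → value 12.99.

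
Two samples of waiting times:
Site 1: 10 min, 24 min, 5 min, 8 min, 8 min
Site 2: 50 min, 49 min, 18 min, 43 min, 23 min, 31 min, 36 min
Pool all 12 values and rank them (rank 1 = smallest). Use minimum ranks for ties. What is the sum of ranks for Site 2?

61

Sorted (ascending): 5, 8, 8, 10, 18, 23, 24, 31, 36, 43, 49, 50
The 2 values of 8 occupy positions 2–3 → each gets rank 2.
Site 2 values → pooled ranks: 50→12, 49→11, 18→5, 43→10, 23→6, 31→8, 36→9
Rank sum = 12 + 11 + 5 + 10 + 6 + 8 + 9 = 61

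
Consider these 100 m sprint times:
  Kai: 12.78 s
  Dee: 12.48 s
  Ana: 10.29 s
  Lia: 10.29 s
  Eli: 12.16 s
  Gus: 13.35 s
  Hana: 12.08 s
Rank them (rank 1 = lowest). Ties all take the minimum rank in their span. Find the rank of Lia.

1

Sorted (ascending): 10.29, 10.29, 12.08, 12.16, 12.48, 12.78, 13.35
The 2 values of 10.29 occupy positions 1–2 → each gets rank 1.
Lia has value 10.29 s → rank 1.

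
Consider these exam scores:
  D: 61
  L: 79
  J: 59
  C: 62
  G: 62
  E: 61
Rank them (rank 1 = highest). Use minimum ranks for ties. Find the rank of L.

Sorted (descending): 79, 62, 62, 61, 61, 59
The 2 values of 62 occupy positions 2–3 → each gets rank 2.
The 2 values of 61 occupy positions 4–5 → each gets rank 4.
L has value 79 → rank 1.

1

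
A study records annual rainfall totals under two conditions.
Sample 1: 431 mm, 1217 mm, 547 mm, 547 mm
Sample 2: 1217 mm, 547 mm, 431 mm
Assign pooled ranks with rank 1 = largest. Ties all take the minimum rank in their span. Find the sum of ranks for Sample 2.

Sorted (descending): 1217, 1217, 547, 547, 547, 431, 431
The 2 values of 1217 occupy positions 1–2 → each gets rank 1.
The 3 values of 547 occupy positions 3–5 → each gets rank 3.
The 2 values of 431 occupy positions 6–7 → each gets rank 6.
Sample 2 values → pooled ranks: 1217→1, 547→3, 431→6
Rank sum = 1 + 3 + 6 = 10

10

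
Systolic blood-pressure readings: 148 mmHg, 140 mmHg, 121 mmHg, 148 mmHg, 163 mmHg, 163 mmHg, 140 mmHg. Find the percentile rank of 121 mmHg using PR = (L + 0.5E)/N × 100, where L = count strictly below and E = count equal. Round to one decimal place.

7.1

N = 7.
Strictly below 121: 0. Equal to 121: 1.
PR = (0 + 0.5·1)/7 × 100 = 7.1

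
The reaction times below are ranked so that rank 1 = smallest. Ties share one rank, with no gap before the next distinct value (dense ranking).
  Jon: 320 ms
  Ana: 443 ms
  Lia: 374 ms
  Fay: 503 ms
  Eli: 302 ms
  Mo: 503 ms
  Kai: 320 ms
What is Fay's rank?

Sorted (ascending): 302, 320, 320, 374, 443, 503, 503
The 2 values of 320 share dense rank 2.
The 2 values of 503 share dense rank 5.
Remaining distinct values take the next consecutive integers.
Fay has value 503 ms → rank 5.

5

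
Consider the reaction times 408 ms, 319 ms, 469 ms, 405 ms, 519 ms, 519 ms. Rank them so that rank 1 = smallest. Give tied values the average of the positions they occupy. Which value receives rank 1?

319

Sorted (ascending): 319, 405, 408, 469, 519, 519
The 2 values of 519 occupy positions 5–6 → average rank (5+6)/2 = 5.5.
Rank 1 → value 319.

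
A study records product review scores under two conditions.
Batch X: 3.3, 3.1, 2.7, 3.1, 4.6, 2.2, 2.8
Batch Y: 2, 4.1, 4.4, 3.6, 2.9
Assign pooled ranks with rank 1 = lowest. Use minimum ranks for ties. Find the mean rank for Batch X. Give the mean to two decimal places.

5.86

Sorted (ascending): 2, 2.2, 2.7, 2.8, 2.9, 3.1, 3.1, 3.3, 3.6, 4.1, 4.4, 4.6
The 2 values of 3.1 occupy positions 6–7 → each gets rank 6.
Batch X values → pooled ranks: 3.3→8, 3.1→6, 2.7→3, 3.1→6, 4.6→12, 2.2→2, 2.8→4
Mean rank = (8 + 6 + 3 + 6 + 12 + 2 + 4) / 7 = 5.86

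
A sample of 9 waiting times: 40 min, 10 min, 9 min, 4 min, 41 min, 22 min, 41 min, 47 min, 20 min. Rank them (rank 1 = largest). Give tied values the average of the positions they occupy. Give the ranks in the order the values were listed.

4, 7, 8, 9, 2.5, 5, 2.5, 1, 6

Sorted (descending): 47, 41, 41, 40, 22, 20, 10, 9, 4
The 2 values of 41 occupy positions 2–3 → average rank (2+3)/2 = 2.5.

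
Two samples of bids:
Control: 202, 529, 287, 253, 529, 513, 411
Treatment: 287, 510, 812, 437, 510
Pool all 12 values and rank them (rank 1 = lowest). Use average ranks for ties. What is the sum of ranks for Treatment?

36.5

Sorted (ascending): 202, 253, 287, 287, 411, 437, 510, 510, 513, 529, 529, 812
The 2 values of 287 occupy positions 3–4 → average rank (3+4)/2 = 3.5.
The 2 values of 510 occupy positions 7–8 → average rank (7+8)/2 = 7.5.
The 2 values of 529 occupy positions 10–11 → average rank (10+11)/2 = 10.5.
Treatment values → pooled ranks: 287→3.5, 510→7.5, 812→12, 437→6, 510→7.5
Rank sum = 3.5 + 7.5 + 12 + 6 + 7.5 = 36.5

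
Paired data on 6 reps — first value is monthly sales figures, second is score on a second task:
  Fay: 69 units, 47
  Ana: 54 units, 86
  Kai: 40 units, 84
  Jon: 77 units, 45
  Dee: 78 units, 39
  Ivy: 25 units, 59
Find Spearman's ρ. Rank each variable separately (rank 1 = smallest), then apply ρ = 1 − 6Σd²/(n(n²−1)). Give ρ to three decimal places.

Ranks of variable 1: 4, 3, 2, 5, 6, 1
Ranks of variable 2: 3, 6, 5, 2, 1, 4
d = r₁ − r₂: 1, -3, -3, 3, 5, -3
d²: 1, 9, 9, 9, 25, 9; Σd² = 62
ρ = 1 − 6·62/(6·35) = 1 − 372/210 = -0.771

-0.771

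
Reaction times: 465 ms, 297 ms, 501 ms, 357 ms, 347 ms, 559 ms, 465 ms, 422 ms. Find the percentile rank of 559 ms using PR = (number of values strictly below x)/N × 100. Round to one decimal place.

87.5

N = 8.
Strictly below 559: 7. Equal to 559: 1.
PR = 7/8 × 100 = 87.5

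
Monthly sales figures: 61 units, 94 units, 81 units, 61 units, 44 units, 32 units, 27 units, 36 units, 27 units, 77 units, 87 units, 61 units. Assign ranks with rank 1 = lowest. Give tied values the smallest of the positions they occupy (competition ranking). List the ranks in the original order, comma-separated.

Sorted (ascending): 27, 27, 32, 36, 44, 61, 61, 61, 77, 81, 87, 94
The 2 values of 27 occupy positions 1–2 → each gets rank 1.
The 3 values of 61 occupy positions 6–8 → each gets rank 6.

6, 12, 10, 6, 5, 3, 1, 4, 1, 9, 11, 6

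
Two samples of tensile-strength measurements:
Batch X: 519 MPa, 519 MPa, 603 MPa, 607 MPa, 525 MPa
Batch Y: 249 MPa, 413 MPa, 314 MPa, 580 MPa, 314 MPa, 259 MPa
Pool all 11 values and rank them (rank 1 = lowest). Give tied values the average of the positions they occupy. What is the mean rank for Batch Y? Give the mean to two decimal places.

Sorted (ascending): 249, 259, 314, 314, 413, 519, 519, 525, 580, 603, 607
The 2 values of 314 occupy positions 3–4 → average rank (3+4)/2 = 3.5.
The 2 values of 519 occupy positions 6–7 → average rank (6+7)/2 = 6.5.
Batch Y values → pooled ranks: 249→1, 413→5, 314→3.5, 580→9, 314→3.5, 259→2
Mean rank = (1 + 5 + 3.5 + 9 + 3.5 + 2) / 6 = 4.00

4.00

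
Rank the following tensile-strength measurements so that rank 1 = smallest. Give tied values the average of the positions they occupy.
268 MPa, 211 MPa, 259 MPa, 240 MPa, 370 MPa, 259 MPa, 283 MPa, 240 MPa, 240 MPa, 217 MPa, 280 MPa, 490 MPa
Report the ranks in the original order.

8, 1, 6.5, 4, 11, 6.5, 10, 4, 4, 2, 9, 12

Sorted (ascending): 211, 217, 240, 240, 240, 259, 259, 268, 280, 283, 370, 490
The 3 values of 240 occupy positions 3–5 → average rank 4.
The 2 values of 259 occupy positions 6–7 → average rank (6+7)/2 = 6.5.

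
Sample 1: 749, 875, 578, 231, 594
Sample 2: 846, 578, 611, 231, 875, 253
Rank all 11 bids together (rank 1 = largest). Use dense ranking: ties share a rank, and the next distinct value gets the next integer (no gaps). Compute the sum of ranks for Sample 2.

Sorted (descending): 875, 875, 846, 749, 611, 594, 578, 578, 253, 231, 231
The 2 values of 875 share dense rank 1.
The 2 values of 578 share dense rank 6.
The 2 values of 231 share dense rank 8.
Remaining distinct values take the next consecutive integers.
Sample 2 values → pooled ranks: 846→2, 578→6, 611→4, 231→8, 875→1, 253→7
Rank sum = 2 + 6 + 4 + 8 + 1 + 7 = 28

28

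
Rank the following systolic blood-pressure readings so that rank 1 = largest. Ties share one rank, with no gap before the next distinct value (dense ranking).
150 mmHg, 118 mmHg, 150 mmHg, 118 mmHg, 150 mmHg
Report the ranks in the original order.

Sorted (descending): 150, 150, 150, 118, 118
The 3 values of 150 share dense rank 1.
The 2 values of 118 share dense rank 2.

1, 2, 1, 2, 1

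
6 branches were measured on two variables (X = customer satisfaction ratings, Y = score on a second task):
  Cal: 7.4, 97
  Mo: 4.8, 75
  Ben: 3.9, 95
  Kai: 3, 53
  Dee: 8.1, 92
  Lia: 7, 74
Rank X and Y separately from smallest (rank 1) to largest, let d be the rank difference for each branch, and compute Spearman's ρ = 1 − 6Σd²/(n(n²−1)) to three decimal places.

Ranks of variable 1: 5, 3, 2, 1, 6, 4
Ranks of variable 2: 6, 3, 5, 1, 4, 2
d = r₁ − r₂: -1, 0, -3, 0, 2, 2
d²: 1, 0, 9, 0, 4, 4; Σd² = 18
ρ = 1 − 6·18/(6·35) = 1 − 108/210 = 0.486

0.486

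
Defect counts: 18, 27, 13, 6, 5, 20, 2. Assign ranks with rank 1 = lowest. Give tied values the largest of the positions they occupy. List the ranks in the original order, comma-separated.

Sorted (ascending): 2, 5, 6, 13, 18, 20, 27
No ties — each value takes its position as its rank.

5, 7, 4, 3, 2, 6, 1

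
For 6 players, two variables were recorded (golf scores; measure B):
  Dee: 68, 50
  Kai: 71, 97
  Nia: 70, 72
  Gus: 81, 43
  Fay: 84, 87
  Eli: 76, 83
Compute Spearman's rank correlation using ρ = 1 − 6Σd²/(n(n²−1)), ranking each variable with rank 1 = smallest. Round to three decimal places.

0.200

Ranks of variable 1: 1, 3, 2, 5, 6, 4
Ranks of variable 2: 2, 6, 3, 1, 5, 4
d = r₁ − r₂: -1, -3, -1, 4, 1, 0
d²: 1, 9, 1, 16, 1, 0; Σd² = 28
ρ = 1 − 6·28/(6·35) = 1 − 168/210 = 0.200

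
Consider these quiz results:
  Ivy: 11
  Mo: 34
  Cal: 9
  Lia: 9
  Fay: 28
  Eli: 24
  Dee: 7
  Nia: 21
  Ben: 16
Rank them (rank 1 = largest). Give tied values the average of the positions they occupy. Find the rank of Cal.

Sorted (descending): 34, 28, 24, 21, 16, 11, 9, 9, 7
The 2 values of 9 occupy positions 7–8 → average rank (7+8)/2 = 7.5.
Cal has value 9 → rank 7.5.

7.5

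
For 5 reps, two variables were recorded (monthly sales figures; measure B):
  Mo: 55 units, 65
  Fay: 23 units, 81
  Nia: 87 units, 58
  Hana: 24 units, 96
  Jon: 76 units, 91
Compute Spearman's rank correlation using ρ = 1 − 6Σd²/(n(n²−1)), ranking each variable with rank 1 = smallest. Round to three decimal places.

Ranks of variable 1: 3, 1, 5, 2, 4
Ranks of variable 2: 2, 3, 1, 5, 4
d = r₁ − r₂: 1, -2, 4, -3, 0
d²: 1, 4, 16, 9, 0; Σd² = 30
ρ = 1 − 6·30/(5·24) = 1 − 180/120 = -0.500

-0.500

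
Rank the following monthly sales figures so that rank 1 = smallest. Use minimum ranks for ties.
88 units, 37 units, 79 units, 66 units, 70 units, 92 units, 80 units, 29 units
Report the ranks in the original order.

7, 2, 5, 3, 4, 8, 6, 1

Sorted (ascending): 29, 37, 66, 70, 79, 80, 88, 92
No ties — each value takes its position as its rank.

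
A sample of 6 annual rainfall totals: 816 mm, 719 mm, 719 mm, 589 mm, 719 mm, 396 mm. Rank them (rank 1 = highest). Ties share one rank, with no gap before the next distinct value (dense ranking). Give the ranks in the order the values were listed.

Sorted (descending): 816, 719, 719, 719, 589, 396
The 3 values of 719 share dense rank 2.
Remaining distinct values take the next consecutive integers.

1, 2, 2, 3, 2, 4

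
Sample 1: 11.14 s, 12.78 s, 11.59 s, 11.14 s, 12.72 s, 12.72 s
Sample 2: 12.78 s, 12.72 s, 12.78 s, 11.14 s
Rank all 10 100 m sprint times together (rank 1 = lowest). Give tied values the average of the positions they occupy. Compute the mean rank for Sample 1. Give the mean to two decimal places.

Sorted (ascending): 11.14, 11.14, 11.14, 11.59, 12.72, 12.72, 12.72, 12.78, 12.78, 12.78
The 3 values of 11.14 occupy positions 1–3 → average rank 2.
The 3 values of 12.72 occupy positions 5–7 → average rank 6.
The 3 values of 12.78 occupy positions 8–10 → average rank 9.
Sample 1 values → pooled ranks: 11.14→2, 12.78→9, 11.59→4, 11.14→2, 12.72→6, 12.72→6
Mean rank = (2 + 9 + 4 + 2 + 6 + 6) / 6 = 4.83

4.83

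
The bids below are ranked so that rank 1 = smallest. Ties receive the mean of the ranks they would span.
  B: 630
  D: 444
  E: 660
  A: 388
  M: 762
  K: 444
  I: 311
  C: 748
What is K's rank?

3.5

Sorted (ascending): 311, 388, 444, 444, 630, 660, 748, 762
The 2 values of 444 occupy positions 3–4 → average rank (3+4)/2 = 3.5.
K has value 444 → rank 3.5.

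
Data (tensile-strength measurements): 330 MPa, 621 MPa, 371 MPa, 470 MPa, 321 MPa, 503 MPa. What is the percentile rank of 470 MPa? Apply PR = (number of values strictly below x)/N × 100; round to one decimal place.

50.0

N = 6.
Strictly below 470: 3. Equal to 470: 1.
PR = 3/6 × 100 = 50.0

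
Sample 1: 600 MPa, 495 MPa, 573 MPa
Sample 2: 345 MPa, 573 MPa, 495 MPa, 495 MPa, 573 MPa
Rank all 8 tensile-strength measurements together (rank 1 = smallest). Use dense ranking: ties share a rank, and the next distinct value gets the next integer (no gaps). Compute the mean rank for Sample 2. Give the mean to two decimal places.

2.20

Sorted (ascending): 345, 495, 495, 495, 573, 573, 573, 600
The 3 values of 495 share dense rank 2.
The 3 values of 573 share dense rank 3.
Remaining distinct values take the next consecutive integers.
Sample 2 values → pooled ranks: 345→1, 573→3, 495→2, 495→2, 573→3
Mean rank = (1 + 3 + 2 + 2 + 3) / 5 = 2.20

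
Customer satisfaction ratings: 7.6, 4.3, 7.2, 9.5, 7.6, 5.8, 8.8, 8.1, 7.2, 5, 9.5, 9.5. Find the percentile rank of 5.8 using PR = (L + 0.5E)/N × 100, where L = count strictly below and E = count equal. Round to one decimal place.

N = 12.
Strictly below 5.8: 2. Equal to 5.8: 1.
PR = (2 + 0.5·1)/12 × 100 = 20.8

20.8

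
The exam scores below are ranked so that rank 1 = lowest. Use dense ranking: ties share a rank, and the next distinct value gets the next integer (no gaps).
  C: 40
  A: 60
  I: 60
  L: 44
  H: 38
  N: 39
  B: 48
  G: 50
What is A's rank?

7

Sorted (ascending): 38, 39, 40, 44, 48, 50, 60, 60
The 2 values of 60 share dense rank 7.
Remaining distinct values take the next consecutive integers.
A has value 60 → rank 7.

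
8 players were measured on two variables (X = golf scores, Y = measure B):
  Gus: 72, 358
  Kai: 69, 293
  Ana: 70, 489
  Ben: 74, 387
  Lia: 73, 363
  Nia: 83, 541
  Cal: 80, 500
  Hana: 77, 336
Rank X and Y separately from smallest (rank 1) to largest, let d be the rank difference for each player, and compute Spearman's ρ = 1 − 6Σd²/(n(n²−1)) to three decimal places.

0.619

Ranks of variable 1: 3, 1, 2, 5, 4, 8, 7, 6
Ranks of variable 2: 3, 1, 6, 5, 4, 8, 7, 2
d = r₁ − r₂: 0, 0, -4, 0, 0, 0, 0, 4
d²: 0, 0, 16, 0, 0, 0, 0, 16; Σd² = 32
ρ = 1 − 6·32/(8·63) = 1 − 192/504 = 0.619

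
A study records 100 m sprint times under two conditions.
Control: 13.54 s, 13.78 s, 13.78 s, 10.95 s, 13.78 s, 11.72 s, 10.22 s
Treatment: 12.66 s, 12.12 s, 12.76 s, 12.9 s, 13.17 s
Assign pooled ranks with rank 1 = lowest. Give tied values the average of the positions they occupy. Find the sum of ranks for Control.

Sorted (ascending): 10.22, 10.95, 11.72, 12.12, 12.66, 12.76, 12.9, 13.17, 13.54, 13.78, 13.78, 13.78
The 3 values of 13.78 occupy positions 10–12 → average rank 11.
Control values → pooled ranks: 13.54→9, 13.78→11, 13.78→11, 10.95→2, 13.78→11, 11.72→3, 10.22→1
Rank sum = 9 + 11 + 11 + 2 + 11 + 3 + 1 = 48

48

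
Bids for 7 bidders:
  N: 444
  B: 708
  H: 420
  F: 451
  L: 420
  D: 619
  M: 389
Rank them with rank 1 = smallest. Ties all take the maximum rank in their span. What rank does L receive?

Sorted (ascending): 389, 420, 420, 444, 451, 619, 708
The 2 values of 420 occupy positions 2–3 → each gets rank 3.
L has value 420 → rank 3.

3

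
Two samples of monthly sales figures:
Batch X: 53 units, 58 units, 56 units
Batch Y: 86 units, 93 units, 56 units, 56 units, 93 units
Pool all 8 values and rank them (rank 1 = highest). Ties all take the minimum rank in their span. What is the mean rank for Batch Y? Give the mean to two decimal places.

Sorted (descending): 93, 93, 86, 58, 56, 56, 56, 53
The 2 values of 93 occupy positions 1–2 → each gets rank 1.
The 3 values of 56 occupy positions 5–7 → each gets rank 5.
Batch Y values → pooled ranks: 86→3, 93→1, 56→5, 56→5, 93→1
Mean rank = (3 + 1 + 5 + 5 + 1) / 5 = 3.00

3.00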